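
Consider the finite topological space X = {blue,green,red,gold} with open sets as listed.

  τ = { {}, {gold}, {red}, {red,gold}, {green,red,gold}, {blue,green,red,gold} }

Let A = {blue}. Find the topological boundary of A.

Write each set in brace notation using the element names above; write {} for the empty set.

{blue}

interior: largest open inside A is {} (from {})
cl via duality: int({green,red,gold}) = {green,red,gold}, so X∖{green,red,gold} = {blue}
cl∖int = {blue}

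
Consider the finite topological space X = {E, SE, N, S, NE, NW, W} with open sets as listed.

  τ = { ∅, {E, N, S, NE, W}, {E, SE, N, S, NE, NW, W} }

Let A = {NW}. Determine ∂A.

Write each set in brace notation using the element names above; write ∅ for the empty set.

U open, U⊆A: ∅. int(A) = ⋃ = ∅
X∖A={E, SE, N, S, NE, W}, int(X∖A)={E, N, S, NE, W}, hence cl(A)={SE, NW}
∂A: remove int from cl → {SE, NW}

{SE, NW}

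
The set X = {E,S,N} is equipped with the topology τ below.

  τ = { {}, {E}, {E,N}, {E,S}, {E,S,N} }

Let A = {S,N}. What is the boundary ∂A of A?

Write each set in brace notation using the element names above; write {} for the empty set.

{S,N}

U open, U⊆A: {}. int(A) = ⋃ = {}
X∖A={E}, int(X∖A)={E}, hence cl(A)={S,N}
∂A: remove int from cl → {S,N}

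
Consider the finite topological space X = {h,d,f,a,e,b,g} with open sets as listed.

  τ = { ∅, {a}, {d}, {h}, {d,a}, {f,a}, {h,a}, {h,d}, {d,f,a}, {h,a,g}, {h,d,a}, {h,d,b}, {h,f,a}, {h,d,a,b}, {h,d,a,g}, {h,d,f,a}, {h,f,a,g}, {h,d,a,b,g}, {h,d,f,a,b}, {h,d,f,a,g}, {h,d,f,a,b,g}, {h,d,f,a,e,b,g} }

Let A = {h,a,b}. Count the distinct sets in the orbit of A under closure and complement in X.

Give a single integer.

8

closure: X∖int(X∖A) = X∖{d} = {h,f,a,e,b,g}
Let k=closure and c=complement:
  1. A     = {h,a,b}
  2. kA    = {h,f,a,e,b,g}
  3. cA    = {d,f,e,g}
  4. ckA   = {d}
  5. kcA   = {d,f,e,b,g}
  6. kckA  = {d,e,b}
  7. ckcA  = {h,a}
  8. ckckA = {h,f,a,g}
— saturated at 8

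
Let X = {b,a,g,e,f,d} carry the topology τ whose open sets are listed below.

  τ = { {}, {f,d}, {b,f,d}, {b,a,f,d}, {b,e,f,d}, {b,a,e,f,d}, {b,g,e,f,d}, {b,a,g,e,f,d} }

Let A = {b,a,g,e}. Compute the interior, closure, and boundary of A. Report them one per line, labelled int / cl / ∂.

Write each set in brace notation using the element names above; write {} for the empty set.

int(A) = {}
cl(A)  = {b,a,g,e}
∂A     = {b,a,g,e}

open subsets of A: {}; so int(A) = {}
closure: X∖int(X∖A) = X∖{f,d} = {b,a,g,e}
∂A = {b,a,g,e} minus {} = {b,a,g,e}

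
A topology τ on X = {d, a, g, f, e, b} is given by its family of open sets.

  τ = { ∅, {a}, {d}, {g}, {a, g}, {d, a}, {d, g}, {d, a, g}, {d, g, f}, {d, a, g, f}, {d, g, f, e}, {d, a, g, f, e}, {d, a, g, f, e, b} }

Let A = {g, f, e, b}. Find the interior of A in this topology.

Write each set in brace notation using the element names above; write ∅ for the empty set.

{g}

opens ⊆ A: ∅, {g}; union → int = {g}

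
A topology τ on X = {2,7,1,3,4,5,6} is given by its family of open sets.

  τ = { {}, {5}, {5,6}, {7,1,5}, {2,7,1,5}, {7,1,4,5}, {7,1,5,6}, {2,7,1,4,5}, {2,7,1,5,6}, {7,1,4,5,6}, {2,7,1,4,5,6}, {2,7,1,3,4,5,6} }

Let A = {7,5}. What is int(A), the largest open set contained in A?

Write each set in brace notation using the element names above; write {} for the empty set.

{5}

open subsets of A: {}, {5}; so int(A) = {5}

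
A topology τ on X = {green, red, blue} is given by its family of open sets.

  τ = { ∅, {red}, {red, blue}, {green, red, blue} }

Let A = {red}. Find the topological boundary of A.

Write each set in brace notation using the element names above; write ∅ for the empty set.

{green, blue}

open subsets of A: ∅, {red}; so int(A) = {red}
closure: X∖int(X∖A) = X∖∅ = {green, red, blue}
∂A = {green, red, blue} minus {red} = {green, blue}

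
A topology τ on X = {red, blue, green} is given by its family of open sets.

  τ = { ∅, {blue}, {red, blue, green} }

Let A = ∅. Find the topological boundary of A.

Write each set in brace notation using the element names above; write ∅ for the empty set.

U open, U⊆A: ∅. int(A) = ⋃ = ∅
X∖A={red, blue, green}, int(X∖A)={red, blue, green}, hence cl(A)=∅
∂A: remove int from cl → ∅

∅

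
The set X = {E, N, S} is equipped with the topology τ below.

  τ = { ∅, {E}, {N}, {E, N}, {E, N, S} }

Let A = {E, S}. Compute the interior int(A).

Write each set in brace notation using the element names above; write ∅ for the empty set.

{E}

opens ⊆ A: ∅, {E}; union → int = {E}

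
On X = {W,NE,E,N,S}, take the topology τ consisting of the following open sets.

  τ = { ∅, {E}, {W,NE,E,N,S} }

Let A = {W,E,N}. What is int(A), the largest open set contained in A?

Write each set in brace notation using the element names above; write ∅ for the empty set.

interior: largest open inside A is {E} (from ∅, {E})

{E}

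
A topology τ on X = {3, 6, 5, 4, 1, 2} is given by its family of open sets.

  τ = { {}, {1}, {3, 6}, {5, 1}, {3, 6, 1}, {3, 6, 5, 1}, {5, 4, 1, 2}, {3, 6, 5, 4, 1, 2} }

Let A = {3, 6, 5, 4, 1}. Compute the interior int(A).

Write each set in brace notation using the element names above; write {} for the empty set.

U open, U⊆A: {}, {1}, {5, 1}, {3, 6}, {3, 6, 1}, {3, 6, 5, 1}. int(A) = ⋃ = {3, 6, 5, 1}

{3, 6, 5, 1}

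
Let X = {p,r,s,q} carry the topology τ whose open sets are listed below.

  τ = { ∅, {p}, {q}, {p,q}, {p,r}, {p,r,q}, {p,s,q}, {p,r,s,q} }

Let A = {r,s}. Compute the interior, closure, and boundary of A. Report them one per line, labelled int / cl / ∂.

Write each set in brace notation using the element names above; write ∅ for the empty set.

int(A) = ∅
cl(A)  = {r,s}
∂A     = {r,s}

interior: largest open inside A is ∅ (from ∅)
cl via duality: int({p,q}) = {p,q}, so X∖{p,q} = {r,s}
cl∖int = {r,s}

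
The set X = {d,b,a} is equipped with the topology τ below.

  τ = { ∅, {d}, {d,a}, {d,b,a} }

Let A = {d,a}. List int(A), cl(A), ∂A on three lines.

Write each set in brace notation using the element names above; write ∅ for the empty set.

interior: largest open inside A is {d,a} (from ∅, {d}, {d,a})
cl via duality: int({b}) = ∅, so X∖∅ = {d,b,a}
cl∖int = {b}

int(A) = {d,a}
cl(A)  = {d,b,a}
∂A     = {b}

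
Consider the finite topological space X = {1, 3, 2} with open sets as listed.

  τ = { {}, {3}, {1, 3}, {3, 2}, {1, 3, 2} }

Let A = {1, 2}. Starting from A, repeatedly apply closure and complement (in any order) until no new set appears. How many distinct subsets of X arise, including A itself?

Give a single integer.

complement {3}; its interior {3}; cl(A) = X∖{3} = {1, 2}
With k = closure, c = complement:
  1. A     = {1, 2}
  2. cA    = {3}
  3. kcA   = {1, 3, 2}
  4. ckcA  = {}
k, c of each give nothing new

4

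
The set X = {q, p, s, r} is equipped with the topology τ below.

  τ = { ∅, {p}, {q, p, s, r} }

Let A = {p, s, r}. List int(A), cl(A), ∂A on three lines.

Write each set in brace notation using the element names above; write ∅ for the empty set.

int(A) = {p}
cl(A)  = {q, p, s, r}
∂A     = {q, s, r}

interior: largest open inside A is {p} (from ∅, {p})
cl via duality: int({q}) = ∅, so X∖∅ = {q, p, s, r}
cl∖int = {q, s, r}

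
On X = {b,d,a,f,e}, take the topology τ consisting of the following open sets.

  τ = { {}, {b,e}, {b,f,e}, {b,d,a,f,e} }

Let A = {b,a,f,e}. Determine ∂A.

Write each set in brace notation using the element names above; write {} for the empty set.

open subsets of A: {}, {b,e}, {b,f,e}; so int(A) = {b,f,e}
closure: X∖int(X∖A) = X∖{} = {b,d,a,f,e}
∂A = {b,d,a,f,e} minus {b,f,e} = {d,a}

{d,a}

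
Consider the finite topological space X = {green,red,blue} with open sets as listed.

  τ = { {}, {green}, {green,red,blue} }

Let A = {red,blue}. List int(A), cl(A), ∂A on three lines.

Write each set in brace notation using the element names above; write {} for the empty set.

int(A) = {}
cl(A)  = {red,blue}
∂A     = {red,blue}

open subsets of A: {}; so int(A) = {}
closure: X∖int(X∖A) = X∖{green} = {red,blue}
∂A = {red,blue} minus {} = {red,blue}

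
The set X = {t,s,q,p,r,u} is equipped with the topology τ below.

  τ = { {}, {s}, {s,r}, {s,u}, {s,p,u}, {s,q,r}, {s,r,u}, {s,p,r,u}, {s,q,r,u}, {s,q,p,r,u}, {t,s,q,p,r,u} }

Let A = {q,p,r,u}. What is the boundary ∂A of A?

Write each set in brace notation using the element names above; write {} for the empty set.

open subsets of A: {}; so int(A) = {}
closure: X∖int(X∖A) = X∖{s} = {t,q,p,r,u}
∂A = {t,q,p,r,u} minus {} = {t,q,p,r,u}

{t,q,p,r,u}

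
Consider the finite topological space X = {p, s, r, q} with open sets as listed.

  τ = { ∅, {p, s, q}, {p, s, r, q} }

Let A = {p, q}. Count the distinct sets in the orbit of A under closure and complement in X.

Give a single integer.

cl via duality: int({s, r}) = ∅, so X∖∅ = {p, s, r, q}
Write k for closure, c for complement:
  1. A     = {p, q}
  2. kA    = {p, s, r, q}
  3. cA    = {s, r}
  4. ckA   = ∅
applying k or c yields no new set

4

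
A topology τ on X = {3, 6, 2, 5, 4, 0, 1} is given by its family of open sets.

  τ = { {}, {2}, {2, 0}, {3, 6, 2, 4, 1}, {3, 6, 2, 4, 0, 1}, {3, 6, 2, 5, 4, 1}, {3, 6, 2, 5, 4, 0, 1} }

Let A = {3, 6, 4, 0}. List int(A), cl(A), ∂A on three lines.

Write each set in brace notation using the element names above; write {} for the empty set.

open subsets of A: {}; so int(A) = {}
closure: X∖int(X∖A) = X∖{2} = {3, 6, 5, 4, 0, 1}
∂A = {3, 6, 5, 4, 0, 1} minus {} = {3, 6, 5, 4, 0, 1}

int(A) = {}
cl(A)  = {3, 6, 5, 4, 0, 1}
∂A     = {3, 6, 5, 4, 0, 1}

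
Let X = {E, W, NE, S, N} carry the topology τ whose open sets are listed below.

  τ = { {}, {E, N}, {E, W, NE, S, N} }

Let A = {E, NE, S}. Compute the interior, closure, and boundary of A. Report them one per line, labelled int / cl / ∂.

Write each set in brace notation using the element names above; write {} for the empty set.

opens ⊆ A: {}; union → int = {}
complement {W, N}; its interior {}; cl(A) = X∖{} = {E, W, NE, S, N}
boundary = {E, W, NE, S, N} ∖ {} = {E, W, NE, S, N}

int(A) = {}
cl(A)  = {E, W, NE, S, N}
∂A     = {E, W, NE, S, N}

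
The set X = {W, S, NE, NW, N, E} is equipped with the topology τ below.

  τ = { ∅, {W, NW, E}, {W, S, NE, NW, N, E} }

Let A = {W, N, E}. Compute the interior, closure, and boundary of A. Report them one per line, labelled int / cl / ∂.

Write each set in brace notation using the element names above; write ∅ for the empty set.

open subsets of A: ∅; so int(A) = ∅
closure: X∖int(X∖A) = X∖∅ = {W, S, NE, NW, N, E}
∂A = {W, S, NE, NW, N, E} minus ∅ = {W, S, NE, NW, N, E}

int(A) = ∅
cl(A)  = {W, S, NE, NW, N, E}
∂A     = {W, S, NE, NW, N, E}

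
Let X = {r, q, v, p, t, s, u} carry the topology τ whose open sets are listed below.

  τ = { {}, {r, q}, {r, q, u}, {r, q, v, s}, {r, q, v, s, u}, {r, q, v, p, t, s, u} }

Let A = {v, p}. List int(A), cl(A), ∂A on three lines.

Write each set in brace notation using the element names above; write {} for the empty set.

int(A) = {}
cl(A)  = {v, p, t, s}
∂A     = {v, p, t, s}

open subsets of A: {}; so int(A) = {}
closure: X∖int(X∖A) = X∖{r, q, u} = {v, p, t, s}
∂A = {v, p, t, s} minus {} = {v, p, t, s}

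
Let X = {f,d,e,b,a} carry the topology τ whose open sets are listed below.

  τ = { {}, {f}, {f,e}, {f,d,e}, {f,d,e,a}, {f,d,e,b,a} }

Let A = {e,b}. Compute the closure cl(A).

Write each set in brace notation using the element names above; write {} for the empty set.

{d,e,b,a}

closure: X∖int(X∖A) = X∖{f} = {d,e,b,a}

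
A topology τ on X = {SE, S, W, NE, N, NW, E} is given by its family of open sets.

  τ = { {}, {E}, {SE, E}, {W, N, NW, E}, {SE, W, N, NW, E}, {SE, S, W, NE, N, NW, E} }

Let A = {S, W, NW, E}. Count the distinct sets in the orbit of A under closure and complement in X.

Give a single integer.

closure: X∖int(X∖A) = X∖{} = {SE, S, W, NE, N, NW, E}
Let k=closure and c=complement:
  1. A     = {S, W, NW, E}
  2. kA    = {SE, S, W, NE, N, NW, E}
  3. cA    = {SE, NE, N}
  4. ckA   = {}
  5. kcA   = {SE, S, W, NE, N, NW}
  6. ckcA  = {E}
— saturated at 6

6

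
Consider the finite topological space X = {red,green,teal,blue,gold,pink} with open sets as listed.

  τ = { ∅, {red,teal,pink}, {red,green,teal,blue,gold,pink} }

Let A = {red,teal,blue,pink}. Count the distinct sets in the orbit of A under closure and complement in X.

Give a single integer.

cl via duality: int({green,gold}) = ∅, so X∖∅ = {red,green,teal,blue,gold,pink}
Write k for closure, c for complement:
  1. A     = {red,teal,blue,pink}
  2. kA    = {red,green,teal,blue,gold,pink}
  3. cA    = {green,gold}
  4. ckA   = ∅
  5. kcA   = {green,blue,gold}
  6. ckcA  = {red,teal,pink}
applying k or c yields no new set

6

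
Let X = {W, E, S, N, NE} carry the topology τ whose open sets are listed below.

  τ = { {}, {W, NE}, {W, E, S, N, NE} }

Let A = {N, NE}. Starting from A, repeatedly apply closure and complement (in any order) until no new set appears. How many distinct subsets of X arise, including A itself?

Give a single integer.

closure: X∖int(X∖A) = X∖{} = {W, E, S, N, NE}
Let k=closure and c=complement:
  1. A     = {N, NE}
  2. kA    = {W, E, S, N, NE}
  3. cA    = {W, E, S}
  4. ckA   = {}
— saturated at 4

4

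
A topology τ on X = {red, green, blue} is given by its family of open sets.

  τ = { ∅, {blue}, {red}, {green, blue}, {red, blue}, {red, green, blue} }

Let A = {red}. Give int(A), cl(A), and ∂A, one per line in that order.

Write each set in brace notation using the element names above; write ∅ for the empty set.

int(A) = {red}
cl(A)  = {red}
∂A     = ∅

U open, U⊆A: ∅, {red}. int(A) = ⋃ = {red}
X∖A={green, blue}, int(X∖A)={green, blue}, hence cl(A)={red}
∂A: remove int from cl → ∅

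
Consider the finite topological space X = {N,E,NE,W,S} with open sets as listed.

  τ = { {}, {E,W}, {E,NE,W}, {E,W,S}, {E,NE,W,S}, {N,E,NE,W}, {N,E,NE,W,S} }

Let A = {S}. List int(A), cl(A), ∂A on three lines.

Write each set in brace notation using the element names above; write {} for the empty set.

int(A) = {}
cl(A)  = {S}
∂A     = {S}

interior: largest open inside A is {} (from {})
cl via duality: int({N,E,NE,W}) = {N,E,NE,W}, so X∖{N,E,NE,W} = {S}
cl∖int = {S}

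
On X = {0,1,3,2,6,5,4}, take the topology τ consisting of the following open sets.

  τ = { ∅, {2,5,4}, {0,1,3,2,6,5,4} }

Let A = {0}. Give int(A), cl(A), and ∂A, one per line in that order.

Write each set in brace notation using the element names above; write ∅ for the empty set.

int(A) = ∅
cl(A)  = {0,1,3,6}
∂A     = {0,1,3,6}

U open, U⊆A: ∅. int(A) = ⋃ = ∅
X∖A={1,3,2,6,5,4}, int(X∖A)={2,5,4}, hence cl(A)={0,1,3,6}
∂A: remove int from cl → {0,1,3,6}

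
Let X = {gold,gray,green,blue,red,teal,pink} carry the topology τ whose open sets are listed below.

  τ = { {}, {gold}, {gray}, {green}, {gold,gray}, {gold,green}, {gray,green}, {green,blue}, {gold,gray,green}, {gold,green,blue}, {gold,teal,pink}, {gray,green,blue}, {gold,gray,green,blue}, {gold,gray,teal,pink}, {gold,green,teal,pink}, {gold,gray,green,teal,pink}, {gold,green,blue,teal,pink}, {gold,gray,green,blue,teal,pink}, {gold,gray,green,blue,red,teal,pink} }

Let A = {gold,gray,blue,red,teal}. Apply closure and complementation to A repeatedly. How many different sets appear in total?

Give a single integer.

closure: X∖int(X∖A) = X∖{green} = {gold,gray,blue,red,teal,pink}
Let k=closure and c=complement:
  1. A     = {gold,gray,blue,red,teal}
  2. kA    = {gold,gray,blue,red,teal,pink}
  3. cA    = {green,pink}
  4. ckA   = {green}
  5. kcA   = {green,blue,red,teal,pink}
  6. kckA  = {green,blue,red}
  7. ckcA  = {gold,gray}
  8. ckckA = {gold,gray,teal,pink}
  9. kckcA = {gold,gray,red,teal,pink}
  10. ckckcA = {green,blue}
— saturated at 10

10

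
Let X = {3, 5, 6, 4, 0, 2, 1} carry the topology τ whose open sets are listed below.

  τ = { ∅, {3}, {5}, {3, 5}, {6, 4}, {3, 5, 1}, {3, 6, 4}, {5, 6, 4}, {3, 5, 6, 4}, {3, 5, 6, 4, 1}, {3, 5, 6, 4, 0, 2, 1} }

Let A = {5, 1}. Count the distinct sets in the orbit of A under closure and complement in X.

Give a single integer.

complement {3, 6, 4, 0, 2}; its interior {3, 6, 4}; cl(A) = X∖{3, 6, 4} = {5, 0, 2, 1}
With k = closure, c = complement:
  1. A     = {5, 1}
  2. kA    = {5, 0, 2, 1}
  3. cA    = {3, 6, 4, 0, 2}
  4. ckA   = {3, 6, 4}
  5. kcA   = {3, 6, 4, 0, 2, 1}
  6. ckcA  = {5}
k, c of each give nothing new

6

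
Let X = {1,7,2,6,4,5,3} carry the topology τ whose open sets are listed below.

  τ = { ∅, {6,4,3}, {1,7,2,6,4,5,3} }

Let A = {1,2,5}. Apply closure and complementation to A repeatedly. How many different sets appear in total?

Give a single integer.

6

X∖A={7,6,4,3}, int(X∖A)={6,4,3}, hence cl(A)={1,7,2,5}
Orbit (k=closure, c=complement):
  1. A     = {1,2,5}
  2. kA    = {1,7,2,5}
  3. cA    = {7,6,4,3}
  4. ckA   = {6,4,3}
  5. kcA   = {1,7,2,6,4,5,3}
  6. ckcA  = ∅
(closed under both — stop)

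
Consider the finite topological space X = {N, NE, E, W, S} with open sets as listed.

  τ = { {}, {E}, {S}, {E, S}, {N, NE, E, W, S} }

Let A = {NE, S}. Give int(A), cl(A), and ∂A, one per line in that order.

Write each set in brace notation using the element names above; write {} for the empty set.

U open, U⊆A: {}, {S}. int(A) = ⋃ = {S}
X∖A={N, E, W}, int(X∖A)={E}, hence cl(A)={N, NE, W, S}
∂A: remove int from cl → {N, NE, W}

int(A) = {S}
cl(A)  = {N, NE, W, S}
∂A     = {N, NE, W}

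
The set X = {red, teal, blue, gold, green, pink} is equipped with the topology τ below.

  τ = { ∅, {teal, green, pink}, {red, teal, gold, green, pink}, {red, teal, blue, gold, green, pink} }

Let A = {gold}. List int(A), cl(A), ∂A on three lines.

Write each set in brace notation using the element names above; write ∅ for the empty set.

interior: largest open inside A is ∅ (from ∅)
cl via duality: int({red, teal, blue, green, pink}) = {teal, green, pink}, so X∖{teal, green, pink} = {red, blue, gold}
cl∖int = {red, blue, gold}

int(A) = ∅
cl(A)  = {red, blue, gold}
∂A     = {red, blue, gold}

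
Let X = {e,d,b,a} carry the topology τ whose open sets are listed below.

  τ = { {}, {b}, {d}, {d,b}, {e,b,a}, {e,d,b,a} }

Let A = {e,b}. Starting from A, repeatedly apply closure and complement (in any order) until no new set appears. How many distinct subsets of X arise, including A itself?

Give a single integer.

cl via duality: int({d,a}) = {d}, so X∖{d} = {e,b,a}
Write k for closure, c for complement:
  1. A     = {e,b}
  2. kA    = {e,b,a}
  3. cA    = {d,a}
  4. ckA   = {d}
  5. kcA   = {e,d,a}
  6. ckcA  = {b}
applying k or c yields no new set

6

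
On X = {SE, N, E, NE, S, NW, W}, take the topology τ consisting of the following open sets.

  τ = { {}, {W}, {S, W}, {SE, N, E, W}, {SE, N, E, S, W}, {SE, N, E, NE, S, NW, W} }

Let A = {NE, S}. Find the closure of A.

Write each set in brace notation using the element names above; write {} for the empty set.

closure: X∖int(X∖A) = X∖{SE, N, E, W} = {NE, S, NW}

{NE, S, NW}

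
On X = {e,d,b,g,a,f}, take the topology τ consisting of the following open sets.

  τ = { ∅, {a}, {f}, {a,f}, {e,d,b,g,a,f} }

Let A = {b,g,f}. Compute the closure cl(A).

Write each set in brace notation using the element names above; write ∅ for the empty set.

{e,d,b,g,f}

X∖A={e,d,a}, int(X∖A)={a}, hence cl(A)={e,d,b,g,f}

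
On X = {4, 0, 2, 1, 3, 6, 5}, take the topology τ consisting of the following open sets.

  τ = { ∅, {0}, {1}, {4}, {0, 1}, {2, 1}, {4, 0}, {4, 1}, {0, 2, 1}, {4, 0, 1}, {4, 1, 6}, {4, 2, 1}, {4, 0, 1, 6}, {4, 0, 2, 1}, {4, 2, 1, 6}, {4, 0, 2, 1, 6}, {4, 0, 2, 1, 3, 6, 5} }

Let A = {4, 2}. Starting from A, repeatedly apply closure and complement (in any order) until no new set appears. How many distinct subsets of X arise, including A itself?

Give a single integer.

8

closure: X∖int(X∖A) = X∖{0, 1} = {4, 2, 3, 6, 5}
Let k=closure and c=complement:
  1. A     = {4, 2}
  2. kA    = {4, 2, 3, 6, 5}
  3. cA    = {0, 1, 3, 6, 5}
  4. ckA   = {0, 1}
  5. kcA   = {0, 2, 1, 3, 6, 5}
  6. ckcA  = {4}
  7. kckcA = {4, 3, 6, 5}
  8. ckckcA = {0, 2, 1}
— saturated at 8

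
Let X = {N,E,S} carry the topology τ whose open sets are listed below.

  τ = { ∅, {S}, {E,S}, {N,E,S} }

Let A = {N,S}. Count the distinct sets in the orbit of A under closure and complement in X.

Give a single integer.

closure: X∖int(X∖A) = X∖∅ = {N,E,S}
Let k=closure and c=complement:
  1. A     = {N,S}
  2. kA    = {N,E,S}
  3. cA    = {E}
  4. ckA   = ∅
  5. kcA   = {N,E}
  6. ckcA  = {S}
— saturated at 6

6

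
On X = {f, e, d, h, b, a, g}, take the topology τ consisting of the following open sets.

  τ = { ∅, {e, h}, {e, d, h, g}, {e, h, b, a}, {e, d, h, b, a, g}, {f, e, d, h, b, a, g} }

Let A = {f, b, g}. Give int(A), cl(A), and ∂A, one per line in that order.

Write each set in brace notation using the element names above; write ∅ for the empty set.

interior: largest open inside A is ∅ (from ∅)
cl via duality: int({e, d, h, a}) = {e, h}, so X∖{e, h} = {f, d, b, a, g}
cl∖int = {f, d, b, a, g}

int(A) = ∅
cl(A)  = {f, d, b, a, g}
∂A     = {f, d, b, a, g}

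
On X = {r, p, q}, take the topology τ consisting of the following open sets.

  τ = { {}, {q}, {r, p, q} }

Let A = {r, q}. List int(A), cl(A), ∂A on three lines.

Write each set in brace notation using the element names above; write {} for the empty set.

opens ⊆ A: {}, {q}; union → int = {q}
complement {p}; its interior {}; cl(A) = X∖{} = {r, p, q}
boundary = {r, p, q} ∖ {q} = {r, p}

int(A) = {q}
cl(A)  = {r, p, q}
∂A     = {r, p}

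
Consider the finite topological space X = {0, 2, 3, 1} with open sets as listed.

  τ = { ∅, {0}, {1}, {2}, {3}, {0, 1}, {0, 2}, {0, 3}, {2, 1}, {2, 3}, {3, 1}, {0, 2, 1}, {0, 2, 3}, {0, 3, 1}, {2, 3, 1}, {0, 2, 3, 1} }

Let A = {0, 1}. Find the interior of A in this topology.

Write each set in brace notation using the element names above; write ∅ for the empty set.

U open, U⊆A: ∅, {0}, {1}, {0, 1}. int(A) = ⋃ = {0, 1}

{0, 1}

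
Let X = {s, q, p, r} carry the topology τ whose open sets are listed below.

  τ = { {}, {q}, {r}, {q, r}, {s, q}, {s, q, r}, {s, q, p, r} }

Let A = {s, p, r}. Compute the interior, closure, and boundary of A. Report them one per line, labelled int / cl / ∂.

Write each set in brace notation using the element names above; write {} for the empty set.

int(A) = {r}
cl(A)  = {s, p, r}
∂A     = {s, p}

U open, U⊆A: {}, {r}. int(A) = ⋃ = {r}
X∖A={q}, int(X∖A)={q}, hence cl(A)={s, p, r}
∂A: remove int from cl → {s, p}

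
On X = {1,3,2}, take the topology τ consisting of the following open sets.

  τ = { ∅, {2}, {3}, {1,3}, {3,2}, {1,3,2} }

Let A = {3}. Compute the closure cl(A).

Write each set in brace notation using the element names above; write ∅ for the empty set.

{1,3}

X∖A={1,2}, int(X∖A)={2}, hence cl(A)={1,3}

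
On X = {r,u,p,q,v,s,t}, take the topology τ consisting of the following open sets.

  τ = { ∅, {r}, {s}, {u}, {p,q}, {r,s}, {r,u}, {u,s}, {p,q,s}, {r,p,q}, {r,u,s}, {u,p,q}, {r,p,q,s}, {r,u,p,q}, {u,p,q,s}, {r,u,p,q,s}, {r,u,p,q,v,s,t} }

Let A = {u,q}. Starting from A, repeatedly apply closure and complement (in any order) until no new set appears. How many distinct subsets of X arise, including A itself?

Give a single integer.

complement {r,p,v,s,t}; its interior {r,s}; cl(A) = X∖{r,s} = {u,p,q,v,t}
With k = closure, c = complement:
  1. A     = {u,q}
  2. kA    = {u,p,q,v,t}
  3. cA    = {r,p,v,s,t}
  4. ckA   = {r,s}
  5. kcA   = {r,p,q,v,s,t}
  6. kckA  = {r,v,s,t}
  7. ckcA  = {u}
  8. ckckA = {u,p,q}
  9. kckcA = {u,v,t}
  10. ckckcA = {r,p,q,s}
k, c of each give nothing new

10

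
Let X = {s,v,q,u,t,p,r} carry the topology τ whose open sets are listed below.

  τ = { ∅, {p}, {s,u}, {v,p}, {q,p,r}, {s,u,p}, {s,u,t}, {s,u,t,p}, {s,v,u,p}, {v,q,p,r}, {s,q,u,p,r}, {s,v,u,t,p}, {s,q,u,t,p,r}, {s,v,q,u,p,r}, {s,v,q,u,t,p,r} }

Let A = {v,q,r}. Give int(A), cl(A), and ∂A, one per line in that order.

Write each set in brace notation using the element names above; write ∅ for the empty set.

interior: largest open inside A is ∅ (from ∅)
cl via duality: int({s,u,t,p}) = {s,u,t,p}, so X∖{s,u,t,p} = {v,q,r}
cl∖int = {v,q,r}

int(A) = ∅
cl(A)  = {v,q,r}
∂A     = {v,q,r}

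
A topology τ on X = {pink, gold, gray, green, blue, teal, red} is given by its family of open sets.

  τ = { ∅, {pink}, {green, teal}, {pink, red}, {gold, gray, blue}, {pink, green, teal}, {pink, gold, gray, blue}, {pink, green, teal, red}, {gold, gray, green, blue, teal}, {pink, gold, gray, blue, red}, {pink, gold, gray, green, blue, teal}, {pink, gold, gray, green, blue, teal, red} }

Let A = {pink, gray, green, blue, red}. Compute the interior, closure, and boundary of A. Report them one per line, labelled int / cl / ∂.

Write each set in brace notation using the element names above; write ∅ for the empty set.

opens ⊆ A: ∅, {pink}, {pink, red}; union → int = {pink, red}
complement {gold, teal}; its interior ∅; cl(A) = X∖∅ = {pink, gold, gray, green, blue, teal, red}
boundary = {pink, gold, gray, green, blue, teal, red} ∖ {pink, red} = {gold, gray, green, blue, teal}

int(A) = {pink, red}
cl(A)  = {pink, gold, gray, green, blue, teal, red}
∂A     = {gold, gray, green, blue, teal}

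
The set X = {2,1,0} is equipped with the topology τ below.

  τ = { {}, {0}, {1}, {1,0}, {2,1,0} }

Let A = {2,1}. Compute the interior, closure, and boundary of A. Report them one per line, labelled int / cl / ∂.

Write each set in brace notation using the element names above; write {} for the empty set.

int(A) = {1}
cl(A)  = {2,1}
∂A     = {2}

opens ⊆ A: {}, {1}; union → int = {1}
complement {0}; its interior {0}; cl(A) = X∖{0} = {2,1}
boundary = {2,1} ∖ {1} = {2}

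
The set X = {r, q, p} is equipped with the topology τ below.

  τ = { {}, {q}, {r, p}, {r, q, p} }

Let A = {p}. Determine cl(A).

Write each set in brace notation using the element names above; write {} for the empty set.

{r, p}

X∖A={r, q}, int(X∖A)={q}, hence cl(A)={r, p}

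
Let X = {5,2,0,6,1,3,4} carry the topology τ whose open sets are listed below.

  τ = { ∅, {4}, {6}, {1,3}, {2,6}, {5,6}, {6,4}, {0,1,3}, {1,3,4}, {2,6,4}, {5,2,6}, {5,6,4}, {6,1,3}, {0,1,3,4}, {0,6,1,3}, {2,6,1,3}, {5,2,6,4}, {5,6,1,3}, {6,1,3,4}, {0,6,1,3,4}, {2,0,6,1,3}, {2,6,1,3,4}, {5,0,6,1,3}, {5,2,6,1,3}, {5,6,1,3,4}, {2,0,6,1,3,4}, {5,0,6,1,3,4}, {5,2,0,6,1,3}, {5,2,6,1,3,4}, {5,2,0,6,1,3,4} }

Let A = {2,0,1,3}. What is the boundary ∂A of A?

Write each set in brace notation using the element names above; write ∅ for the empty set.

{2}

U open, U⊆A: ∅, {1,3}, {0,1,3}. int(A) = ⋃ = {0,1,3}
X∖A={5,6,4}, int(X∖A)={5,6,4}, hence cl(A)={2,0,1,3}
∂A: remove int from cl → {2}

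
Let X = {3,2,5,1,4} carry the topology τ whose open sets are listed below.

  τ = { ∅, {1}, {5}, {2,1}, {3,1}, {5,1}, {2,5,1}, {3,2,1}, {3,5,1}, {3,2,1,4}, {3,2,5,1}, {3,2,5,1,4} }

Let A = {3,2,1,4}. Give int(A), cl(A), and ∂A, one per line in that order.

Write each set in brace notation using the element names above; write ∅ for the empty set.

U open, U⊆A: ∅, {1}, {2,1}, {3,1}, {3,2,1}, {3,2,1,4}. int(A) = ⋃ = {3,2,1,4}
X∖A={5}, int(X∖A)={5}, hence cl(A)={3,2,1,4}
∂A: remove int from cl → ∅

int(A) = {3,2,1,4}
cl(A)  = {3,2,1,4}
∂A     = ∅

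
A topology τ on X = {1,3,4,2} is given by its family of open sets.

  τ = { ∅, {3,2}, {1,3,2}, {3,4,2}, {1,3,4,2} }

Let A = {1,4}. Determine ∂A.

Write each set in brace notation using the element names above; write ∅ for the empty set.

{1,4}

opens ⊆ A: ∅; union → int = ∅
complement {3,2}; its interior {3,2}; cl(A) = X∖{3,2} = {1,4}
boundary = {1,4} ∖ ∅ = {1,4}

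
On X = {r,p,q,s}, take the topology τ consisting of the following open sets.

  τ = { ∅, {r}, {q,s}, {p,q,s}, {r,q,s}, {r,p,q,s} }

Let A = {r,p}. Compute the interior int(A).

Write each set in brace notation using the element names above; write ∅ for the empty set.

{r}

open subsets of A: ∅, {r}; so int(A) = {r}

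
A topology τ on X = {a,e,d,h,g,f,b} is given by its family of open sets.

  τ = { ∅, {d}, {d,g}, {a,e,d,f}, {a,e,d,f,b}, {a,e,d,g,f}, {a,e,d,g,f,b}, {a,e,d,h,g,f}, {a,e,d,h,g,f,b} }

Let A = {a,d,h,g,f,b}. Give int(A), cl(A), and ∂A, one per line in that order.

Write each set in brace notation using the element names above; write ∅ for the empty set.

opens ⊆ A: ∅, {d}, {d,g}; union → int = {d,g}
complement {e}; its interior ∅; cl(A) = X∖∅ = {a,e,d,h,g,f,b}
boundary = {a,e,d,h,g,f,b} ∖ {d,g} = {a,e,h,f,b}

int(A) = {d,g}
cl(A)  = {a,e,d,h,g,f,b}
∂A     = {a,e,h,f,b}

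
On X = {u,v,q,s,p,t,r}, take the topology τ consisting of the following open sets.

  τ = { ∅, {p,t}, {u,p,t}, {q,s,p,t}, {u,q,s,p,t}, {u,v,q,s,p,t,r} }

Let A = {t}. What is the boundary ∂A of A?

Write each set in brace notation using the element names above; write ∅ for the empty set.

interior: largest open inside A is ∅ (from ∅)
cl via duality: int({u,v,q,s,p,r}) = ∅, so X∖∅ = {u,v,q,s,p,t,r}
cl∖int = {u,v,q,s,p,t,r}

{u,v,q,s,p,t,r}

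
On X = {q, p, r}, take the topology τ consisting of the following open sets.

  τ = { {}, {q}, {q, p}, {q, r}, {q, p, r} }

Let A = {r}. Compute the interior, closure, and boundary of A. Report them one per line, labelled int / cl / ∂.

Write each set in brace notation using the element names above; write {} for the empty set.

interior: largest open inside A is {} (from {})
cl via duality: int({q, p}) = {q, p}, so X∖{q, p} = {r}
cl∖int = {r}

int(A) = {}
cl(A)  = {r}
∂A     = {r}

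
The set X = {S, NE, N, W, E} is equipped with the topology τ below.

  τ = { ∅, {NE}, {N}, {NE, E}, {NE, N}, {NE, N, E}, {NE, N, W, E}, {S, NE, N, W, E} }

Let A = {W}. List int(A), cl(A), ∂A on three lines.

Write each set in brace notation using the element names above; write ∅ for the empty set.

int(A) = ∅
cl(A)  = {S, W}
∂A     = {S, W}

interior: largest open inside A is ∅ (from ∅)
cl via duality: int({S, NE, N, E}) = {NE, N, E}, so X∖{NE, N, E} = {S, W}
cl∖int = {S, W}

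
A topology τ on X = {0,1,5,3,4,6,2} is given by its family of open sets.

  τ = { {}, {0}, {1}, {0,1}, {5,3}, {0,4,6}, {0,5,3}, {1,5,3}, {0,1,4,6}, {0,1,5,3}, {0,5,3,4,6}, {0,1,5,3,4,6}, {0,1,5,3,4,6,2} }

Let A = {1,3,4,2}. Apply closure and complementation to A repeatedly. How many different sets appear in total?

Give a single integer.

complement {0,5,6}; its interior {0}; cl(A) = X∖{0} = {1,5,3,4,6,2}
With k = closure, c = complement:
  1. A     = {1,3,4,2}
  2. kA    = {1,5,3,4,6,2}
  3. cA    = {0,5,6}
  4. ckA   = {0}
  5. kcA   = {0,5,3,4,6,2}
  6. kckA  = {0,4,6,2}
  7. ckcA  = {1}
  8. ckckA = {1,5,3}
  9. kckcA = {1,2}
  10. kckckA = {1,5,3,2}
  11. ckckcA = {0,5,3,4,6}
  12. ckckckA = {0,4,6}
k, c of each give nothing new

12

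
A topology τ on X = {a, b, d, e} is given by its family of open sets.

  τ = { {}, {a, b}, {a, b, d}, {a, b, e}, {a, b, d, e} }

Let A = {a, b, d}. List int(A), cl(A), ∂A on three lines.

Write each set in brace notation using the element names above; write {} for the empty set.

int(A) = {a, b, d}
cl(A)  = {a, b, d, e}
∂A     = {e}

open subsets of A: {}, {a, b}, {a, b, d}; so int(A) = {a, b, d}
closure: X∖int(X∖A) = X∖{} = {a, b, d, e}
∂A = {a, b, d, e} minus {a, b, d} = {e}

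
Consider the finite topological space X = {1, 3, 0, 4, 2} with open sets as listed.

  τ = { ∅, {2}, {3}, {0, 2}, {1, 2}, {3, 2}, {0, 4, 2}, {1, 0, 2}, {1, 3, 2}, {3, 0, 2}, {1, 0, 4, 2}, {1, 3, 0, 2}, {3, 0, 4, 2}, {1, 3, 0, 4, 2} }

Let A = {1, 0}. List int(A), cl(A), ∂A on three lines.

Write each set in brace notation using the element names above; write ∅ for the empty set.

int(A) = ∅
cl(A)  = {1, 0, 4}
∂A     = {1, 0, 4}

U open, U⊆A: ∅. int(A) = ⋃ = ∅
X∖A={3, 4, 2}, int(X∖A)={3, 2}, hence cl(A)={1, 0, 4}
∂A: remove int from cl → {1, 0, 4}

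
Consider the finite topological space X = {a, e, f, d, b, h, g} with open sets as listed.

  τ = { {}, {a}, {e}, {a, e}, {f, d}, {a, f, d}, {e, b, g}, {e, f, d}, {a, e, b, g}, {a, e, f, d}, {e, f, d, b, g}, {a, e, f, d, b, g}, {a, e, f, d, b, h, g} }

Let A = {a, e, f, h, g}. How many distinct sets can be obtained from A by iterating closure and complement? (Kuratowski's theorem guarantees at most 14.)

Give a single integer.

10

closure: X∖int(X∖A) = X∖{} = {a, e, f, d, b, h, g}
Let k=closure and c=complement:
  1. A     = {a, e, f, h, g}
  2. kA    = {a, e, f, d, b, h, g}
  3. cA    = {d, b}
  4. ckA   = {}
  5. kcA   = {f, d, b, h, g}
  6. ckcA  = {a, e}
  7. kckcA = {a, e, b, h, g}
  8. ckckcA = {f, d}
  9. kckckcA = {f, d, h}
  10. ckckckcA = {a, e, b, g}
— saturated at 10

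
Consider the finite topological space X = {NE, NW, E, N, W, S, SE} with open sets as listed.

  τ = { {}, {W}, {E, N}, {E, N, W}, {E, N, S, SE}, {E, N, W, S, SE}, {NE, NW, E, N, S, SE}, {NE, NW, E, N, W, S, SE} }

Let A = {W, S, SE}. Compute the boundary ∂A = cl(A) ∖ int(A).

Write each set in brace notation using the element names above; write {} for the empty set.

{NE, NW, S, SE}

opens ⊆ A: {}, {W}; union → int = {W}
complement {NE, NW, E, N}; its interior {E, N}; cl(A) = X∖{E, N} = {NE, NW, W, S, SE}
boundary = {NE, NW, W, S, SE} ∖ {W} = {NE, NW, S, SE}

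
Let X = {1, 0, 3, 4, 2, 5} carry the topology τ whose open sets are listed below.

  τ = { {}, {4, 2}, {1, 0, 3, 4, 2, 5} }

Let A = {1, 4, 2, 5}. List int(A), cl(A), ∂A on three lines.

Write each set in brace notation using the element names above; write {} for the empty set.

opens ⊆ A: {}, {4, 2}; union → int = {4, 2}
complement {0, 3}; its interior {}; cl(A) = X∖{} = {1, 0, 3, 4, 2, 5}
boundary = {1, 0, 3, 4, 2, 5} ∖ {4, 2} = {1, 0, 3, 5}

int(A) = {4, 2}
cl(A)  = {1, 0, 3, 4, 2, 5}
∂A     = {1, 0, 3, 5}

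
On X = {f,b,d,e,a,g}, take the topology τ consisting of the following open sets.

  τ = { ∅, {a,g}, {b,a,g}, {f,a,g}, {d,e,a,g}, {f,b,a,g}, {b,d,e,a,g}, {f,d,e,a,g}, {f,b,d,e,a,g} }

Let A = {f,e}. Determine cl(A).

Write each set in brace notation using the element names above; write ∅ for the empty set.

cl via duality: int({b,d,a,g}) = {b,a,g}, so X∖{b,a,g} = {f,d,e}

{f,d,e}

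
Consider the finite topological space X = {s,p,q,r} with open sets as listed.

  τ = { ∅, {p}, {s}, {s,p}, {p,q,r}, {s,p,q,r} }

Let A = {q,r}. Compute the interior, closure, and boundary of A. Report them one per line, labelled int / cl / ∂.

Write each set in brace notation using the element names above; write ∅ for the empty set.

int(A) = ∅
cl(A)  = {q,r}
∂A     = {q,r}

interior: largest open inside A is ∅ (from ∅)
cl via duality: int({s,p}) = {s,p}, so X∖{s,p} = {q,r}
cl∖int = {q,r}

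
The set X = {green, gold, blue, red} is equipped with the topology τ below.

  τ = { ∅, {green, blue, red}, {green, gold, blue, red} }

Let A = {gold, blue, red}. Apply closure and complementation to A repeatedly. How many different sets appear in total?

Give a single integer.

complement {green}; its interior ∅; cl(A) = X∖∅ = {green, gold, blue, red}
With k = closure, c = complement:
  1. A     = {gold, blue, red}
  2. kA    = {green, gold, blue, red}
  3. cA    = {green}
  4. ckA   = ∅
k, c of each give nothing new

4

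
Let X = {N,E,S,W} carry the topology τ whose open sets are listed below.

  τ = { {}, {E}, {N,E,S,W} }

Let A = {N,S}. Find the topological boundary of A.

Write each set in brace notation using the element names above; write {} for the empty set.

{N,S,W}

interior: largest open inside A is {} (from {})
cl via duality: int({E,W}) = {E}, so X∖{E} = {N,S,W}
cl∖int = {N,S,W}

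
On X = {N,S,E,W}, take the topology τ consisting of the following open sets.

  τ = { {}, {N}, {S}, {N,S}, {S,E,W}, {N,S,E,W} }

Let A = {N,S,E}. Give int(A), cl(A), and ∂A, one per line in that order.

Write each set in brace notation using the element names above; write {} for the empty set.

open subsets of A: {}, {S}, {N}, {N,S}; so int(A) = {N,S}
closure: X∖int(X∖A) = X∖{} = {N,S,E,W}
∂A = {N,S,E,W} minus {N,S} = {E,W}

int(A) = {N,S}
cl(A)  = {N,S,E,W}
∂A     = {E,W}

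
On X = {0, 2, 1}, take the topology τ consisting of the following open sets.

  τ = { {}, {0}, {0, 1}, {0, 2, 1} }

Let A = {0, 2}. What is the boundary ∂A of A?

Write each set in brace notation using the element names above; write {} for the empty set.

interior: largest open inside A is {0} (from {}, {0})
cl via duality: int({1}) = {}, so X∖{} = {0, 2, 1}
cl∖int = {2, 1}

{2, 1}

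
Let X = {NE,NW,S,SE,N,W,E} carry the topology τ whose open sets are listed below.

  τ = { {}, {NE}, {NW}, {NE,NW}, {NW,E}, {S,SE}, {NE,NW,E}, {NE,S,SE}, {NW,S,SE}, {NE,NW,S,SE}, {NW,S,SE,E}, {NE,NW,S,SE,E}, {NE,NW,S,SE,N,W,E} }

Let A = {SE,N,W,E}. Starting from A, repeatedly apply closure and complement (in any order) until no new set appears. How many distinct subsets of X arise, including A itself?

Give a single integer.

X∖A={NE,NW,S}, int(X∖A)={NE,NW}, hence cl(A)={S,SE,N,W,E}
Orbit (k=closure, c=complement):
  1. A     = {SE,N,W,E}
  2. kA    = {S,SE,N,W,E}
  3. cA    = {NE,NW,S}
  4. ckA   = {NE,NW}
  5. kcA   = {NE,NW,S,SE,N,W,E}
  6. kckA  = {NE,NW,N,W,E}
  7. ckcA  = {}
  8. ckckA = {S,SE}
  9. kckckA = {S,SE,N,W}
  10. ckckckA = {NE,NW,E}
(closed under both — stop)

10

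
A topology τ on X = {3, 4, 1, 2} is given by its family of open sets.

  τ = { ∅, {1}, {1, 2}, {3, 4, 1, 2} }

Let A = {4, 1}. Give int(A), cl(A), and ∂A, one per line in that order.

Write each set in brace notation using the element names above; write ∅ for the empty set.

opens ⊆ A: ∅, {1}; union → int = {1}
complement {3, 2}; its interior ∅; cl(A) = X∖∅ = {3, 4, 1, 2}
boundary = {3, 4, 1, 2} ∖ {1} = {3, 4, 2}

int(A) = {1}
cl(A)  = {3, 4, 1, 2}
∂A     = {3, 4, 2}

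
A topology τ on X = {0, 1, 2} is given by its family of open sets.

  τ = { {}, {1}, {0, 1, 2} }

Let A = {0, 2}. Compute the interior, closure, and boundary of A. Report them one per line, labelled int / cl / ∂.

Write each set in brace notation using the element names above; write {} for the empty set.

interior: largest open inside A is {} (from {})
cl via duality: int({1}) = {1}, so X∖{1} = {0, 2}
cl∖int = {0, 2}

int(A) = {}
cl(A)  = {0, 2}
∂A     = {0, 2}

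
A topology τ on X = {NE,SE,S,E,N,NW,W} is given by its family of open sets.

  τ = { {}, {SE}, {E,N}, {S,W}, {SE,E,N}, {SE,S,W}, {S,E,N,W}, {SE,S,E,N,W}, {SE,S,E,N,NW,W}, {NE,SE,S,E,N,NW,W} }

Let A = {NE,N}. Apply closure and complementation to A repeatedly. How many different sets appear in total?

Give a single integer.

8

closure: X∖int(X∖A) = X∖{SE,S,W} = {NE,E,N,NW}
Let k=closure and c=complement:
  1. A     = {NE,N}
  2. kA    = {NE,E,N,NW}
  3. cA    = {SE,S,E,NW,W}
  4. ckA   = {SE,S,W}
  5. kcA   = {NE,SE,S,E,N,NW,W}
  6. kckA  = {NE,SE,S,NW,W}
  7. ckcA  = {}
  8. ckckA = {E,N}
— saturated at 8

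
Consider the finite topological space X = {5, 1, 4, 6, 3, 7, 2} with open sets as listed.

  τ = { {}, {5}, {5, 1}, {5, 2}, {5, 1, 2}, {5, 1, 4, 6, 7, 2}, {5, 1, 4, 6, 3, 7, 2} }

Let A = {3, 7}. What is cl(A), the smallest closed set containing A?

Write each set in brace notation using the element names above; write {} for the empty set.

{4, 6, 3, 7}

cl via duality: int({5, 1, 4, 6, 2}) = {5, 1, 2}, so X∖{5, 1, 2} = {4, 6, 3, 7}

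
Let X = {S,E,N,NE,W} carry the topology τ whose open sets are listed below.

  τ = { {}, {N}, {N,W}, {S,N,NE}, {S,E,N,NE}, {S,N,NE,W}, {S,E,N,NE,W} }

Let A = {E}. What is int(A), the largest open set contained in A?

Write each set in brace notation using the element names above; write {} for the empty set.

{}

interior: largest open inside A is {} (from {})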